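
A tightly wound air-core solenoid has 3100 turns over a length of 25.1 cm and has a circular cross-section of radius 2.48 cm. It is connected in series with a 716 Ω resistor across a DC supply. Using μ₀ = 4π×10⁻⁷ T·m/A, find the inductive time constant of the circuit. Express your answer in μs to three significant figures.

τ ≈ 130 μs

A = πr² = π(2.480×10^-2 m)² = 1.932×10^-3 m².
L = μ₀N²A/ℓ = (4π×10⁻⁷)(3100)²(1.932×10^-3)/(0.251) = 9.296×10^-2 H.
τ = L/R = (9.296×10^-2)/(716) = 1.298×10^-4 s.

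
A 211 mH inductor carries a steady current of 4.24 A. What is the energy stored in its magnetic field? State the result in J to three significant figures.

Stored magnetic energy: U = ½LI².
U = ½(0.211 H)(4.24 A)² = 1.897 J.

U ≈ 1.90 J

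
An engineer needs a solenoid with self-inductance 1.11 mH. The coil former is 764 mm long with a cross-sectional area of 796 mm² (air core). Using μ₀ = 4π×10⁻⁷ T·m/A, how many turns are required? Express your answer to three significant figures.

A = 796 mm² = 7.960×10^-4 m².
From L = μ₀N²A/ℓ, N = √(Lℓ / (μ₀A)).
N = √[(1.110×10^-3)(0.764) / ((4π×10⁻⁷)×7.960×10^-4)] = √(8.478×10^5) ≈ 920.8.

N ≈ 921 turns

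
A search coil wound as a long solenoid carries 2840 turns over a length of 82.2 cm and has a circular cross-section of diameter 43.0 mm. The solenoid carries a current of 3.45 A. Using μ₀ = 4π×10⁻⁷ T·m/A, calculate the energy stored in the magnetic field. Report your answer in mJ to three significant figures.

U ≈ 107 mJ

A = π(d/2)² = π(2.150×10^-2 m)² = 1.452×10^-3 m².
L = μ₀N²A/ℓ = (4π×10⁻⁷)(2840)²(1.452×10^-3)/(0.822) = 1.791×10^-2 H.
U = ½LI² = ½(1.791×10^-2)(3.45)² = 0.1066 J.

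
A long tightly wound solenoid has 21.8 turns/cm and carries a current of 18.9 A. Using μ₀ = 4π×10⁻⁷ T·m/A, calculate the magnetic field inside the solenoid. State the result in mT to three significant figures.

Inside a long solenoid, B = μ₀nI.
B = (4π×10⁻⁷)(2.180×10^3 m⁻¹)(18.9 A) = 5.178×10^-2 T.

B ≈ 51.8 mT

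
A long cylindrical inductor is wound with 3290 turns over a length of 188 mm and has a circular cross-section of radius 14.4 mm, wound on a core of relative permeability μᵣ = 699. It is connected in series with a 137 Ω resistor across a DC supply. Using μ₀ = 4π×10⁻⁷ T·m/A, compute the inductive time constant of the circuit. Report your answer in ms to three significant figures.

A = πr² = π(1.440×10^-2 m)² = 6.514×10^-4 m².
L = μ₀μᵣN²A/ℓ = (4π×10⁻⁷)(699)(3290)²(6.514×10^-4)/(0.188) = 32.945 H.
τ = L/R = (32.945)/(137) = 0.24048 s.

τ ≈ 240 ms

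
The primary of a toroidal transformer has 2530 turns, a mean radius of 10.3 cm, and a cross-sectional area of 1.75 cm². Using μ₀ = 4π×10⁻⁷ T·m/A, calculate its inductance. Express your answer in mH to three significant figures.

L ≈ 2.18 mH

For a thin toroid, L = μ₀N²A/(2πR).
L = (4π×10⁻⁷)(2530)²(1.750×10^-4) / (2π×0.103 m) = 2.175×10^-3 H.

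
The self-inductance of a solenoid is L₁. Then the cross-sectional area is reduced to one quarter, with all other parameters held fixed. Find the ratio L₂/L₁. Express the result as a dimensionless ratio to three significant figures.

For a solenoid, L ∝ μᵣN²A/ℓ.
L₂/L₁ = (0.25) = 0.250.

L₂/L₁ = 0.250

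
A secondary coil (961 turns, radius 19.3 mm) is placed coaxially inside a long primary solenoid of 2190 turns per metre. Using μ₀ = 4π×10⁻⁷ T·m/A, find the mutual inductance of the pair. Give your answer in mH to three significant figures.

M ≈ 3.09 mH

The outer solenoid produces a uniform field B₁ = μ₀n₁I₁ across the inner coil,
so the flux linkage is N₂Φ = N₂B₁A₂ = μ₀n₁N₂A₂·I₁, giving M = μ₀n₁N₂A₂.
A₂ = πr² = π(1.930×10^-2 m)² = 1.170×10^-3 m².
M = (4π×10⁻⁷)(2190)(961)(1.170×10^-3) = 3.0949×10^-3 H.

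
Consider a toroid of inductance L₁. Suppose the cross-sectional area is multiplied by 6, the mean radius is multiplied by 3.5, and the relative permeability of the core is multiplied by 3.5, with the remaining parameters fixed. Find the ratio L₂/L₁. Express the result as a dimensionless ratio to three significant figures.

For a toroid, L ∝ μᵣN²A/R.
L₂/L₁ = (6) × (3.5)^-1 × (3.5) = 6.00.

L₂/L₁ = 6.00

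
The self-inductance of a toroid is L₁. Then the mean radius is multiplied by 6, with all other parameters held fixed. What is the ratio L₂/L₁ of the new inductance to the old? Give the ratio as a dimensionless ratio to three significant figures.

For a toroid, L ∝ μᵣN²A/R.
L₂/L₁ = (6)^-1 = 0.167.

L₂/L₁ = 0.167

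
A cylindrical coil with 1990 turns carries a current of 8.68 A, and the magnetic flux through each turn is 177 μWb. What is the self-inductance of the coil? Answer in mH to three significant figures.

Self-inductance is defined by L = NΦ_B/I (flux linkage over current).
L = (1990)(1.770×10^-4 Wb)/(8.68 A) = 4.058×10^-2 H.

L ≈ 40.6 mH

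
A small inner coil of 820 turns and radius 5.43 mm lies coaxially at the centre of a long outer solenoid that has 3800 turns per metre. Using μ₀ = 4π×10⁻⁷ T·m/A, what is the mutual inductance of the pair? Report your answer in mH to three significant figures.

M ≈ 0.363 mH

The outer solenoid produces a uniform field B₁ = μ₀n₁I₁ across the inner coil,
so the flux linkage is N₂Φ = N₂B₁A₂ = μ₀n₁N₂A₂·I₁, giving M = μ₀n₁N₂A₂.
A₂ = πr² = π(5.430×10^-3 m)² = 9.263×10^-5 m².
M = (4π×10⁻⁷)(3800)(820)(9.263×10^-5) = 3.627×10^-4 H.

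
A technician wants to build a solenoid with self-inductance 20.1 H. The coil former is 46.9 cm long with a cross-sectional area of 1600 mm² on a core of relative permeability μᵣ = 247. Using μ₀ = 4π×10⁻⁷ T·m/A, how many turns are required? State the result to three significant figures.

N ≈ 4360 turns

A = 1600 mm² = 1.600×10^-3 m².
From L = μ₀μᵣN²A/ℓ, N = √(Lℓ / (μ₀μᵣA)).
N = √[(20.1)(0.469) / ((4π×10⁻⁷)(247)×1.600×10^-3)] = √(1.898×10^7) ≈ 4356.8.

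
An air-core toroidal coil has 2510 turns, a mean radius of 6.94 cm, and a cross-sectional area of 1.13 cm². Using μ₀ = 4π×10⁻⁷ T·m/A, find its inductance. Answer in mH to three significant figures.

For a thin toroid, L = μ₀N²A/(2πR).
L = (4π×10⁻⁷)(2510)²(1.130×10^-4) / (2π×6.940×10^-2 m) = 2.052×10^-3 H.

L ≈ 2.05 mH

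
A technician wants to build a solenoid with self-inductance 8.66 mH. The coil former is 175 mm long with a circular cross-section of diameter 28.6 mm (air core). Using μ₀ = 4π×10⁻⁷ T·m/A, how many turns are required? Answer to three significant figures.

A = π(d/2)² = π(1.430×10^-2 m)² = 6.424×10^-4 m².
From L = μ₀N²A/ℓ, N = √(Lℓ / (μ₀A)).
N = √[(8.660×10^-3)(0.175) / ((4π×10⁻⁷)×6.424×10^-4)] = √(1.877×10^6) ≈ 1370.1.

N ≈ 1370 turns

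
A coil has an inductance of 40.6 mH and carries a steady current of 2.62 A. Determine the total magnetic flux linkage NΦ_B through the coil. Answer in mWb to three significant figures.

From L = NΦ_B/I, the flux linkage is NΦ_B = LI.
NΦ_B = (4.060×10^-2 H)(2.62 A) = 0.1064 Wb.

NΦ_B ≈ 106 mWb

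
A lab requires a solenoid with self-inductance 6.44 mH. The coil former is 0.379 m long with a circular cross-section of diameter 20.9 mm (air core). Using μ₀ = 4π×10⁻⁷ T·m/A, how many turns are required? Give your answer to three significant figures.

N ≈ 2380 turns

A = π(d/2)² = π(1.045×10^-2 m)² = 3.431×10^-4 m².
From L = μ₀N²A/ℓ, N = √(Lℓ / (μ₀A)).
N = √[(6.440×10^-3)(0.379) / ((4π×10⁻⁷)×3.431×10^-4)] = √(5.662×10^6) ≈ 2379.4.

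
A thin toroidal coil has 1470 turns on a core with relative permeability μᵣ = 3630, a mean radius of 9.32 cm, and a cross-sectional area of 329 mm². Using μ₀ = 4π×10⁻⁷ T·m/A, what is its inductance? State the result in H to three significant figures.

For a thin toroid, L = μ₀μᵣN²A/(2πR).
L = (4π×10⁻⁷)(3630)(1470)²(3.290×10^-4) / (2π×9.320×10^-2 m) = 5.538 H.

L ≈ 5.54 H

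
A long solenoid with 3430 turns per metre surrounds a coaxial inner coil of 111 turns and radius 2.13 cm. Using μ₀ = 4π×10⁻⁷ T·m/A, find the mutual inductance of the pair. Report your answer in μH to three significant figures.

The outer solenoid produces a uniform field B₁ = μ₀n₁I₁ across the inner coil,
so the flux linkage is N₂Φ = N₂B₁A₂ = μ₀n₁N₂A₂·I₁, giving M = μ₀n₁N₂A₂.
A₂ = πr² = π(2.130×10^-2 m)² = 1.425×10^-3 m².
M = (4π×10⁻⁷)(3430)(111)(1.425×10^-3) = 6.819×10^-4 H.

M ≈ 682 μH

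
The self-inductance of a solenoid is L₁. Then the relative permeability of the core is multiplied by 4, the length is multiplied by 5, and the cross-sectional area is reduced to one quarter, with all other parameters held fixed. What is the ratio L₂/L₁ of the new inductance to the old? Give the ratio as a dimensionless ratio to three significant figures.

L₂/L₁ = 0.200

For a solenoid, L ∝ μᵣN²A/ℓ.
L₂/L₁ = (4) × (5)^-1 × (0.25) = 0.200.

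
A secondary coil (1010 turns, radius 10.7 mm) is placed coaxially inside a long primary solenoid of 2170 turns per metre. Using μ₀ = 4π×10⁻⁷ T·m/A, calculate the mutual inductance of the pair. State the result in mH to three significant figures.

M ≈ 0.991 mH

The outer solenoid produces a uniform field B₁ = μ₀n₁I₁ across the inner coil,
so the flux linkage is N₂Φ = N₂B₁A₂ = μ₀n₁N₂A₂·I₁, giving M = μ₀n₁N₂A₂.
A₂ = πr² = π(1.070×10^-2 m)² = 3.597×10^-4 m².
M = (4π×10⁻⁷)(2170)(1010)(3.597×10^-4) = 9.906×10^-4 H.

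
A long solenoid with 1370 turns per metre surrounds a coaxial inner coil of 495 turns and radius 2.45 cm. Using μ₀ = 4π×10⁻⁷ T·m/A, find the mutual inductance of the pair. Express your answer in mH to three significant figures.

The outer solenoid produces a uniform field B₁ = μ₀n₁I₁ across the inner coil,
so the flux linkage is N₂Φ = N₂B₁A₂ = μ₀n₁N₂A₂·I₁, giving M = μ₀n₁N₂A₂.
A₂ = πr² = π(2.450×10^-2 m)² = 1.886×10^-3 m².
M = (4π×10⁻⁷)(1370)(495)(1.886×10^-3) = 1.607×10^-3 H.

M ≈ 1.61 mH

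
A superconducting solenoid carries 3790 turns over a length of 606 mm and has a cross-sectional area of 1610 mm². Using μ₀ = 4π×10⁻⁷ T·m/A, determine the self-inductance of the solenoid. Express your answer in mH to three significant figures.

L ≈ 48.0 mH

A = 1610 mm² = 1.610×10^-3 m².
For a long solenoid, L = μ₀N²A/ℓ.
L = (4π×10⁻⁷)(3790)²(1.610×10^-3)/(0.606 m) = 4.796×10^-2 H.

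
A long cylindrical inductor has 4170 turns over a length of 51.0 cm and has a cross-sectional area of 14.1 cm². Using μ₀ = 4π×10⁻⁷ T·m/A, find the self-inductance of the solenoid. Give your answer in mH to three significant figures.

A = 14.1 cm² = 1.410×10^-3 m².
For a long solenoid, L = μ₀N²A/ℓ.
L = (4π×10⁻⁷)(4170)²(1.410×10^-3)/(0.51 m) = 6.041×10^-2 H.

L ≈ 60.4 mH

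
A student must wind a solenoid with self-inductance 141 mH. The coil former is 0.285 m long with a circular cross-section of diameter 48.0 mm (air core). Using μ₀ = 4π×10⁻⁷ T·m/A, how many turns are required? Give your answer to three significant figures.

A = π(d/2)² = π(2.400×10^-2 m)² = 1.810×10^-3 m².
From L = μ₀N²A/ℓ, N = √(Lℓ / (μ₀A)).
N = √[(0.141)(0.285) / ((4π×10⁻⁷)×1.810×10^-3)] = √(1.767×10^7) ≈ 4203.8.

N ≈ 4200 turns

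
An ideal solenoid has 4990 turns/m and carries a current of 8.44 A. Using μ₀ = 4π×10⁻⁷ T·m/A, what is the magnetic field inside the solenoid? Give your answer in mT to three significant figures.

Inside a long solenoid, B = μ₀nI.
B = (4π×10⁻⁷)(4.990×10^3 m⁻¹)(8.44 A) = 5.292×10^-2 T.

B ≈ 52.9 mT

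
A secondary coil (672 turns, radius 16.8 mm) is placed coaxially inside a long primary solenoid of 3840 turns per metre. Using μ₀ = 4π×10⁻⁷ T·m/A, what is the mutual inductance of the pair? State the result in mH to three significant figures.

The outer solenoid produces a uniform field B₁ = μ₀n₁I₁ across the inner coil,
so the flux linkage is N₂Φ = N₂B₁A₂ = μ₀n₁N₂A₂·I₁, giving M = μ₀n₁N₂A₂.
A₂ = πr² = π(1.680×10^-2 m)² = 8.867×10^-4 m².
M = (4π×10⁻⁷)(3840)(672)(8.867×10^-4) = 2.875×10^-3 H.

M ≈ 2.88 mH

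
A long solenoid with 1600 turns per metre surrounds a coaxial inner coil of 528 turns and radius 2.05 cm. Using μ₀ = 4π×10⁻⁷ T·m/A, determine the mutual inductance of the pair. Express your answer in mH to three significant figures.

M ≈ 1.40 mH

The outer solenoid produces a uniform field B₁ = μ₀n₁I₁ across the inner coil,
so the flux linkage is N₂Φ = N₂B₁A₂ = μ₀n₁N₂A₂·I₁, giving M = μ₀n₁N₂A₂.
A₂ = πr² = π(2.050×10^-2 m)² = 1.320×10^-3 m².
M = (4π×10⁻⁷)(1600)(528)(1.320×10^-3) = 1.402×10^-3 H.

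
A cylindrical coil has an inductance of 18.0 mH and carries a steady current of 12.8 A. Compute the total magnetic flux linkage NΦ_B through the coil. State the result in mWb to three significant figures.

NΦ_B ≈ 230 mWb

From L = NΦ_B/I, the flux linkage is NΦ_B = LI.
NΦ_B = (1.800×10^-2 H)(12.8 A) = 0.2304 Wb.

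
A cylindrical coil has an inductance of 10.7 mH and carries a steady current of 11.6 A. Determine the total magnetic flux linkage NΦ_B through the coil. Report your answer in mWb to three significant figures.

From L = NΦ_B/I, the flux linkage is NΦ_B = LI.
NΦ_B = (1.070×10^-2 H)(11.6 A) = 0.1241 Wb.

NΦ_B ≈ 124 mWb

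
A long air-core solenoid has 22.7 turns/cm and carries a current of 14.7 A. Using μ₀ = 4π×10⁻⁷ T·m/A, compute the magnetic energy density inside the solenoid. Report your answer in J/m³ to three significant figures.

u ≈ 700 J/m³

B = μ₀nI = (4π×10⁻⁷)(2.270×10^3)(14.7) = 4.193×10^-2 T.
u = B²/(2μ₀) = (4.193×10^-2)²/(2×4π×10⁻⁷) = 699.6 J/m³.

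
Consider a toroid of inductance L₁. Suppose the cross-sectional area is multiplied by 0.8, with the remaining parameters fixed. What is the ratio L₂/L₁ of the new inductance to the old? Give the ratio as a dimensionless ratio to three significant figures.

For a toroid, L ∝ μᵣN²A/R.
L₂/L₁ = (0.8) = 0.800.

L₂/L₁ = 0.800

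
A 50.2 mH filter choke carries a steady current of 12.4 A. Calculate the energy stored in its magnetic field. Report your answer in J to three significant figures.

U ≈ 3.86 J

Stored magnetic energy: U = ½LI².
U = ½(5.020×10^-2 H)(12.4 A)² = 3.859 J.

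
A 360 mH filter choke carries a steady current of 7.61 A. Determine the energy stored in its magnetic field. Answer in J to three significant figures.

Stored magnetic energy: U = ½LI².
U = ½(0.36 H)(7.61 A)² = 10.42 J.

U ≈ 10.4 J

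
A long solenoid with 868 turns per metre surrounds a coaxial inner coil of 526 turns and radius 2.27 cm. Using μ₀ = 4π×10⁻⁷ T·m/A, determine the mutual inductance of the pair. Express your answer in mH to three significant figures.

The outer solenoid produces a uniform field B₁ = μ₀n₁I₁ across the inner coil,
so the flux linkage is N₂Φ = N₂B₁A₂ = μ₀n₁N₂A₂·I₁, giving M = μ₀n₁N₂A₂.
A₂ = πr² = π(2.270×10^-2 m)² = 1.619×10^-3 m².
M = (4π×10⁻⁷)(868)(526)(1.619×10^-3) = 9.288×10^-4 H.

M ≈ 0.929 mH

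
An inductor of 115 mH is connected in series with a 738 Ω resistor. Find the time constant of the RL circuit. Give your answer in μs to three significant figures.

τ = L/R = (0.115 H)/(738 Ω) = 1.558×10^-4 s.

τ ≈ 156 μs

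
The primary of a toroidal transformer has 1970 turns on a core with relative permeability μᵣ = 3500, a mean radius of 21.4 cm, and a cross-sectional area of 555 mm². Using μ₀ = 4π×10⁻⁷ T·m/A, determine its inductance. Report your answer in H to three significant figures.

L ≈ 7.05 H

For a thin toroid, L = μ₀μᵣN²A/(2πR).
L = (4π×10⁻⁷)(3500)(1970)²(5.550×10^-4) / (2π×0.214 m) = 7.045 H.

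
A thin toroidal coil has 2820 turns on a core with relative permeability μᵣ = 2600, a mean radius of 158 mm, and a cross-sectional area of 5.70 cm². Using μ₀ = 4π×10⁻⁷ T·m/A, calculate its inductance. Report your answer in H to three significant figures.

L ≈ 14.9 H

For a thin toroid, L = μ₀μᵣN²A/(2πR).
L = (4π×10⁻⁷)(2600)(2820)²(5.700×10^-4) / (2π×0.158 m) = 14.92 H.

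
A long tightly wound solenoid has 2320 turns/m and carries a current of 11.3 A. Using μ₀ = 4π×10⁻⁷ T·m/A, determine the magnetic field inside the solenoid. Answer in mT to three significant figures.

Inside a long solenoid, B = μ₀nI.
B = (4π×10⁻⁷)(2.320×10^3 m⁻¹)(11.3 A) = 3.294×10^-2 T.

B ≈ 32.9 mT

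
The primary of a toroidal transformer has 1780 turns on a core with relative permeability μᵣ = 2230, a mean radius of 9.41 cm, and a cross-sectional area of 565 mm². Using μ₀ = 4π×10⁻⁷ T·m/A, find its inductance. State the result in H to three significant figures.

For a thin toroid, L = μ₀μᵣN²A/(2πR).
L = (4π×10⁻⁷)(2230)(1780)²(5.650×10^-4) / (2π×9.410×10^-2 m) = 8.4846 H.

L ≈ 8.48 H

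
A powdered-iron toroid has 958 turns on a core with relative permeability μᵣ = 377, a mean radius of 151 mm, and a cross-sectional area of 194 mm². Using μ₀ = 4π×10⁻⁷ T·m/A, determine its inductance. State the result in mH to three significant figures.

For a thin toroid, L = μ₀μᵣN²A/(2πR).
L = (4π×10⁻⁷)(377)(958)²(1.940×10^-4) / (2π×0.151 m) = 8.891×10^-2 H.

L ≈ 88.9 mH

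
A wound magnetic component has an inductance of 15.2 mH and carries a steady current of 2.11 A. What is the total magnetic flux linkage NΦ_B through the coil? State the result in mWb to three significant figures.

NΦ_B ≈ 32.1 mWb

From L = NΦ_B/I, the flux linkage is NΦ_B = LI.
NΦ_B = (1.520×10^-2 H)(2.11 A) = 3.207×10^-2 Wb.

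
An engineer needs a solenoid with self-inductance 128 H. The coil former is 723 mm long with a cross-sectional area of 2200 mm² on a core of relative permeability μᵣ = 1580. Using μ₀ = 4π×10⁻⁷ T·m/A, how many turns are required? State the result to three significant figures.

A = 2200 mm² = 2.200×10^-3 m².
From L = μ₀μᵣN²A/ℓ, N = √(Lℓ / (μ₀μᵣA)).
N = √[(128)(0.723) / ((4π×10⁻⁷)(1580)×2.200×10^-3)] = √(2.119×10^7) ≈ 4602.9.

N ≈ 4600 turns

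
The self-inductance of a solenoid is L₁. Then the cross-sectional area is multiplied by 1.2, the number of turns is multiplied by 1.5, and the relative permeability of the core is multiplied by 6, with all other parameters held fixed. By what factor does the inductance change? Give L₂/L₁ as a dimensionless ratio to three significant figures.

For a solenoid, L ∝ μᵣN²A/ℓ.
L₂/L₁ = (1.2) × (1.5)^2 × (6) = 16.2.

L₂/L₁ = 16.2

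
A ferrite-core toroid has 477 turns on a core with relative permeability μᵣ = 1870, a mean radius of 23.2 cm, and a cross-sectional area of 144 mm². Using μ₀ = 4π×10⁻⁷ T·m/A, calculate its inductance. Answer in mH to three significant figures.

For a thin toroid, L = μ₀μᵣN²A/(2πR).
L = (4π×10⁻⁷)(1870)(477)²(1.440×10^-4) / (2π×0.232 m) = 5.282×10^-2 H.

L ≈ 52.8 mH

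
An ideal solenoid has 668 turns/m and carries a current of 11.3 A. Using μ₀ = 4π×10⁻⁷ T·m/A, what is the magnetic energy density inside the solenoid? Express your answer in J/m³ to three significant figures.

B = μ₀nI = (4π×10⁻⁷)(668)(11.3) = 9.486×10^-3 T.
u = B²/(2μ₀) = (9.486×10^-3)²/(2×4π×10⁻⁷) = 35.8 J/m³.

u ≈ 35.8 J/m³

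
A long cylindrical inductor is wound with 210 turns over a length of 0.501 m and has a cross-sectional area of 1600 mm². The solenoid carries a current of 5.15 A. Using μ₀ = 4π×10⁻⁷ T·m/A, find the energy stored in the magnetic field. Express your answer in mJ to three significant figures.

U ≈ 2.35 mJ

A = 1600 mm² = 1.600×10^-3 m².
L = μ₀N²A/ℓ = (4π×10⁻⁷)(210)²(1.600×10^-3)/(0.501) = 1.770×10^-4 H.
U = ½LI² = ½(1.770×10^-4)(5.15)² = 2.347×10^-3 J.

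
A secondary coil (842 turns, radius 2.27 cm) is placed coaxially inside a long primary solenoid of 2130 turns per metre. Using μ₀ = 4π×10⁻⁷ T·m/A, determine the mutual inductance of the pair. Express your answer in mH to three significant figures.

M ≈ 3.65 mH

The outer solenoid produces a uniform field B₁ = μ₀n₁I₁ across the inner coil,
so the flux linkage is N₂Φ = N₂B₁A₂ = μ₀n₁N₂A₂·I₁, giving M = μ₀n₁N₂A₂.
A₂ = πr² = π(2.270×10^-2 m)² = 1.619×10^-3 m².
M = (4π×10⁻⁷)(2130)(842)(1.619×10^-3) = 3.648×10^-3 H.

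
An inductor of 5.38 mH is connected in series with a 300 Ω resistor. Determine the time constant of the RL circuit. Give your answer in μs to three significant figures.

τ ≈ 17.9 μs

τ = L/R = (5.380×10^-3 H)/(300 Ω) = 1.793×10^-5 s.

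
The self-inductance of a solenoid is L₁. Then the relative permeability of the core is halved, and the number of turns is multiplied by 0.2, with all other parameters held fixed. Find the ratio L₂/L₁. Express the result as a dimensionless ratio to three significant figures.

For a solenoid, L ∝ μᵣN²A/ℓ.
L₂/L₁ = (0.5) × (0.2)^2 = 0.0200.

L₂/L₁ = 0.0200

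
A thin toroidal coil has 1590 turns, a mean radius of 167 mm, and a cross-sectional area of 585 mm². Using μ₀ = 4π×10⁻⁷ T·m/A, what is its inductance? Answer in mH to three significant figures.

L ≈ 1.77 mH

For a thin toroid, L = μ₀N²A/(2πR).
L = (4π×10⁻⁷)(1590)²(5.850×10^-4) / (2π×0.167 m) = 1.771×10^-3 H.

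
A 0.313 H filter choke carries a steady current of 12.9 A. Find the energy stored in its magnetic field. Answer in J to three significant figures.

U ≈ 26.0 J

Stored magnetic energy: U = ½LI².
U = ½(0.313 H)(12.9 A)² = 26.04 J.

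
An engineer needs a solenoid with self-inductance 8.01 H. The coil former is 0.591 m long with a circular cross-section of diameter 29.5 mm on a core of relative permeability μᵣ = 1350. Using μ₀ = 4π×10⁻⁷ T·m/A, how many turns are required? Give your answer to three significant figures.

A = π(d/2)² = π(1.475×10^-2 m)² = 6.8349×10^-4 m².
From L = μ₀μᵣN²A/ℓ, N = √(Lℓ / (μ₀μᵣA)).
N = √[(8.01)(0.591) / ((4π×10⁻⁷)(1350)×6.8349×10^-4)] = √(4.083×10^6) ≈ 2020.6.

N ≈ 2020 turns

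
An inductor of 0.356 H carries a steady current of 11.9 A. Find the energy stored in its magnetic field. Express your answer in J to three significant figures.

Stored magnetic energy: U = ½LI².
U = ½(0.356 H)(11.9 A)² = 25.21 J.

U ≈ 25.2 J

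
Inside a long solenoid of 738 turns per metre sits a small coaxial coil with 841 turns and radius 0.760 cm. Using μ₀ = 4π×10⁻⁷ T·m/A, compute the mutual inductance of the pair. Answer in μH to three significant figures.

M ≈ 142 μH

The outer solenoid produces a uniform field B₁ = μ₀n₁I₁ across the inner coil,
so the flux linkage is N₂Φ = N₂B₁A₂ = μ₀n₁N₂A₂·I₁, giving M = μ₀n₁N₂A₂.
A₂ = πr² = π(7.600×10^-3 m)² = 1.8146×10^-4 m².
M = (4π×10⁻⁷)(738)(841)(1.8146×10^-4) = 1.415×10^-4 H.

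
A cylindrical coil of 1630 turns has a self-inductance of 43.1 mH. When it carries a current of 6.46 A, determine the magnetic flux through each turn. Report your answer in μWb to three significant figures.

From L = NΦ_B/I, the flux per turn is Φ_B = LI/N.
Φ_B = (4.310×10^-2 H)(6.46 A)/1630 = 1.708×10^-4 Wb.

Φ_B ≈ 171 μWb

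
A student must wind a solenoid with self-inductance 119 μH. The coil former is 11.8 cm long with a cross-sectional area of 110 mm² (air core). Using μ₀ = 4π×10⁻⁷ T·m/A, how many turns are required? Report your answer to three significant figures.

A = 110 mm² = 1.100×10^-4 m².
From L = μ₀N²A/ℓ, N = √(Lℓ / (μ₀A)).
N = √[(1.190×10^-4)(0.118) / ((4π×10⁻⁷)×1.100×10^-4)] = √(1.016×10^5) ≈ 318.7.

N ≈ 319 turns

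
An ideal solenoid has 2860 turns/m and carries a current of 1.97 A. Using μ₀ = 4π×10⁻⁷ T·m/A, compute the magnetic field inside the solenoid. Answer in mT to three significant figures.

Inside a long solenoid, B = μ₀nI.
B = (4π×10⁻⁷)(2.860×10^3 m⁻¹)(1.97 A) = 7.080×10^-3 T.

B ≈ 7.08 mT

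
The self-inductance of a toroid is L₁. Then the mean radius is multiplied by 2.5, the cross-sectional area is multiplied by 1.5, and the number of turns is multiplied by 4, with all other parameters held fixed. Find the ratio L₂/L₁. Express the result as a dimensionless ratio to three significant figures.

L₂/L₁ = 9.60

For a toroid, L ∝ μᵣN²A/R.
L₂/L₁ = (2.5)^-1 × (1.5) × (4)^2 = 9.60.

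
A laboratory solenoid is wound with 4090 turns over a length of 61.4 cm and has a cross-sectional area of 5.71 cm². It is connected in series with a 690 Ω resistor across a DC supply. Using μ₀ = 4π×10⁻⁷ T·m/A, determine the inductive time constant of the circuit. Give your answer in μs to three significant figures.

A = 5.71 cm² = 5.710×10^-4 m².
L = μ₀N²A/ℓ = (4π×10⁻⁷)(4090)²(5.710×10^-4)/(0.614) = 1.9549×10^-2 H.
τ = L/R = (1.9549×10^-2)/(690) = 2.833×10^-5 s.

τ ≈ 28.3 μs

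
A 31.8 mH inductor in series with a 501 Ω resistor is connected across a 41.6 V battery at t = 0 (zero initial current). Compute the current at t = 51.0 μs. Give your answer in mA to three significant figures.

τ = L/R = 3.180×10^-2/501 = 6.347×10^-5 s; final current I_∞ = ε/R = 41.6/501 = 8.303×10^-2 A.
I(t) = I_∞(1 − e^(−t/τ)) with t/τ = 0.803.
I = (8.303×10^-2)(1 − e^(−0.803)) = 4.585×10^-2 A.

I ≈ 45.9 mA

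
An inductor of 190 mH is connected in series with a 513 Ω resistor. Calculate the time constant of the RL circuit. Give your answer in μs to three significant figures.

τ ≈ 370 μs

τ = L/R = (0.19 H)/(513 Ω) = 3.704×10^-4 s.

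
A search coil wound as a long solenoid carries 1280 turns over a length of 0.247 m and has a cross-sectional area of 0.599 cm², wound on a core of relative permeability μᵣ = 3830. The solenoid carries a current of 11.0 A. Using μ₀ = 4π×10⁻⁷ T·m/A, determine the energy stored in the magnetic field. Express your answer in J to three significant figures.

U ≈ 116 J

A = 0.599 cm² = 5.990×10^-5 m².
L = μ₀μᵣN²A/ℓ = (4π×10⁻⁷)(3830)(1280)²(5.990×10^-5)/(0.247) = 1.912 H.
U = ½LI² = ½(1.912)(11.0)² = 115.7 J.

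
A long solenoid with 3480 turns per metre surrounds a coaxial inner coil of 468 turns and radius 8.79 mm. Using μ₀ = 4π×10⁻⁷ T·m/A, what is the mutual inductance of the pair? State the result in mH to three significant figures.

M ≈ 0.497 mH

The outer solenoid produces a uniform field B₁ = μ₀n₁I₁ across the inner coil,
so the flux linkage is N₂Φ = N₂B₁A₂ = μ₀n₁N₂A₂·I₁, giving M = μ₀n₁N₂A₂.
A₂ = πr² = π(8.790×10^-3 m)² = 2.427×10^-4 m².
M = (4π×10⁻⁷)(3480)(468)(2.427×10^-4) = 4.968×10^-4 H.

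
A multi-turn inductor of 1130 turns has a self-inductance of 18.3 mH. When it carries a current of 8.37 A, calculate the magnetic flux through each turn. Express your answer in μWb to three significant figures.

From L = NΦ_B/I, the flux per turn is Φ_B = LI/N.
Φ_B = (1.830×10^-2 H)(8.37 A)/1130 = 1.355×10^-4 Wb.

Φ_B ≈ 136 μWb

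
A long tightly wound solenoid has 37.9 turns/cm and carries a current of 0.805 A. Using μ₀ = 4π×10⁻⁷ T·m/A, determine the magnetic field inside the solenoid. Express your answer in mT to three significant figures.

Inside a long solenoid, B = μ₀nI.
B = (4π×10⁻⁷)(3.790×10^3 m⁻¹)(0.805 A) = 3.834×10^-3 T.

B ≈ 3.83 mT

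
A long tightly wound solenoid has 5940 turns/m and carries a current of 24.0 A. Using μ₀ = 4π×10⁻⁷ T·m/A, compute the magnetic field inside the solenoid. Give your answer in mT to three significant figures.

Inside a long solenoid, B = μ₀nI.
B = (4π×10⁻⁷)(5.940×10^3 m⁻¹)(24.0 A) = 0.1791 T.

B ≈ 179 mT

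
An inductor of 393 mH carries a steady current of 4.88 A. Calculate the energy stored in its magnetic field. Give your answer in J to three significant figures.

U ≈ 4.68 J

Stored magnetic energy: U = ½LI².
U = ½(0.393 H)(4.88 A)² = 4.68 J.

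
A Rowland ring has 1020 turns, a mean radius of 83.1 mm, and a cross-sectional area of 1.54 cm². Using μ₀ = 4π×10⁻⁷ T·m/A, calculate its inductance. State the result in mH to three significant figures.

L ≈ 0.386 mH

For a thin toroid, L = μ₀N²A/(2πR).
L = (4π×10⁻⁷)(1020)²(1.540×10^-4) / (2π×8.310×10^-2 m) = 3.856×10^-4 H.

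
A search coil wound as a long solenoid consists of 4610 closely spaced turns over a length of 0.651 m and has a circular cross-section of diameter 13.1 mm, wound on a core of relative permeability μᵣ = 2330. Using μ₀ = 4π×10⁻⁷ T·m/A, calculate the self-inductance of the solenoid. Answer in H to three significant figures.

L ≈ 12.9 H

A = π(d/2)² = π(6.550×10^-3 m)² = 1.348×10^-4 m².
For a long solenoid, L = μ₀μᵣN²A/ℓ.
L = (4π×10⁻⁷)(2330)(4610)²(1.348×10^-4)/(0.651 m) = 12.88 H.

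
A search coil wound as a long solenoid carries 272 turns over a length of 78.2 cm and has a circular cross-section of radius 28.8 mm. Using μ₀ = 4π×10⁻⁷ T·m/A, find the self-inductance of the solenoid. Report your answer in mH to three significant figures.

L ≈ 0.310 mH

A = πr² = π(2.880×10^-2 m)² = 2.606×10^-3 m².
For a long solenoid, L = μ₀N²A/ℓ.
L = (4π×10⁻⁷)(272)²(2.606×10^-3)/(0.782 m) = 3.098×10^-4 H.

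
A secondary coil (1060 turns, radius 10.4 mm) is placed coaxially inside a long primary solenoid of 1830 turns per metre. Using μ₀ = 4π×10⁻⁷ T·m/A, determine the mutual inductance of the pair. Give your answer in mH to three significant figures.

M ≈ 0.828 mH

The outer solenoid produces a uniform field B₁ = μ₀n₁I₁ across the inner coil,
so the flux linkage is N₂Φ = N₂B₁A₂ = μ₀n₁N₂A₂·I₁, giving M = μ₀n₁N₂A₂.
A₂ = πr² = π(1.040×10^-2 m)² = 3.398×10^-4 m².
M = (4π×10⁻⁷)(1830)(1060)(3.398×10^-4) = 8.283×10^-4 H.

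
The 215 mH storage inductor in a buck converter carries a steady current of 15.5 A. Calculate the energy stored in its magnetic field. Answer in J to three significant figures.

Stored magnetic energy: U = ½LI².
U = ½(0.215 H)(15.5 A)² = 25.83 J.

U ≈ 25.8 J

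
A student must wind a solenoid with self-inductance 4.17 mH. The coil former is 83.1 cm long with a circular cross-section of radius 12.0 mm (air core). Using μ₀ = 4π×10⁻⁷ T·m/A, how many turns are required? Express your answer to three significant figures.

A = πr² = π(1.200×10^-2 m)² = 4.524×10^-4 m².
From L = μ₀N²A/ℓ, N = √(Lℓ / (μ₀A)).
N = √[(4.170×10^-3)(0.831) / ((4π×10⁻⁷)×4.524×10^-4)] = √(6.096×10^6) ≈ 2468.9.

N ≈ 2470 turns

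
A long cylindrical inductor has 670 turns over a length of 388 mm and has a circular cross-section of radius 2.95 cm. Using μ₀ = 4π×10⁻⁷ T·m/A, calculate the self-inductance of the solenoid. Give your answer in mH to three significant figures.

A = πr² = π(2.950×10^-2 m)² = 2.734×10^-3 m².
For a long solenoid, L = μ₀N²A/ℓ.
L = (4π×10⁻⁷)(670)²(2.734×10^-3)/(0.388 m) = 3.9749×10^-3 H.

L ≈ 3.97 mH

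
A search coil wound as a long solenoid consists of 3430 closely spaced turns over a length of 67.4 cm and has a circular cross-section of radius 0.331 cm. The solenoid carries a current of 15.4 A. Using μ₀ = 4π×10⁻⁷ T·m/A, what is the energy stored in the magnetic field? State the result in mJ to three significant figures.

A = πr² = π(3.310×10^-3 m)² = 3.442×10^-5 m².
L = μ₀N²A/ℓ = (4π×10⁻⁷)(3430)²(3.442×10^-5)/(0.674) = 7.550×10^-4 H.
U = ½LI² = ½(7.550×10^-4)(15.4)² = 8.953×10^-2 J.

U ≈ 89.5 mJ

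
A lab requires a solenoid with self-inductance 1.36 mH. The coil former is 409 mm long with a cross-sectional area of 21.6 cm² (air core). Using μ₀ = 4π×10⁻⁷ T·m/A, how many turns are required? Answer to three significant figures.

N ≈ 453 turns

A = 21.6 cm² = 2.160×10^-3 m².
From L = μ₀N²A/ℓ, N = √(Lℓ / (μ₀A)).
N = √[(1.360×10^-3)(0.409) / ((4π×10⁻⁷)×2.160×10^-3)] = √(2.049×10^5) ≈ 452.7.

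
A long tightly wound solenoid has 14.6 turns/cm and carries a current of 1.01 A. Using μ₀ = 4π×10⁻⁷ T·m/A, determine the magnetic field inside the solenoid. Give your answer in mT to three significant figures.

B ≈ 1.85 mT

Inside a long solenoid, B = μ₀nI.
B = (4π×10⁻⁷)(1.460×10^3 m⁻¹)(1.01 A) = 1.853×10^-3 T.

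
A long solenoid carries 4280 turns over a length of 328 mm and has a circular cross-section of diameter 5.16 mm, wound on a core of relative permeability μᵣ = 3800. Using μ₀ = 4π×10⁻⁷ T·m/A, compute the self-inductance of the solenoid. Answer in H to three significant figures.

L ≈ 5.58 H

A = π(d/2)² = π(2.580×10^-3 m)² = 2.091×10^-5 m².
For a long solenoid, L = μ₀μᵣN²A/ℓ.
L = (4π×10⁻⁷)(3800)(4280)²(2.091×10^-5)/(0.328 m) = 5.577 H.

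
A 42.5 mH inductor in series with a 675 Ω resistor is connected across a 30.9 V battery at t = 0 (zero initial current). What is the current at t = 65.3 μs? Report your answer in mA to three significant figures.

τ = L/R = 4.250×10^-2/675 = 6.296×10^-5 s; final current I_∞ = ε/R = 30.9/675 = 4.578×10^-2 A.
I(t) = I_∞(1 − e^(−t/τ)) with t/τ = 1.037.
I = (4.578×10^-2)(1 − e^(−1.037)) = 2.955×10^-2 A.

I ≈ 29.6 mA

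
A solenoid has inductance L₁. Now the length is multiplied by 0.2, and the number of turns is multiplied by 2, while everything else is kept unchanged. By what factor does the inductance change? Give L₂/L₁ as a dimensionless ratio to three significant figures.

L₂/L₁ = 20.0

For a solenoid, L ∝ μᵣN²A/ℓ.
L₂/L₁ = (0.2)^-1 × (2)^2 = 20.0.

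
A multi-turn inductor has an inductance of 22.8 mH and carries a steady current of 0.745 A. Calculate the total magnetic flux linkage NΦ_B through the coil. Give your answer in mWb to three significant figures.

NΦ_B ≈ 17.0 mWb

From L = NΦ_B/I, the flux linkage is NΦ_B = LI.
NΦ_B = (2.280×10^-2 H)(0.745 A) = 1.699×10^-2 Wb.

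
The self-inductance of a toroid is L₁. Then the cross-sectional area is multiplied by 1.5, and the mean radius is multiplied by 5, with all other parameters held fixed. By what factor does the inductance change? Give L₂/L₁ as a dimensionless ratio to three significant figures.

L₂/L₁ = 0.300

For a toroid, L ∝ μᵣN²A/R.
L₂/L₁ = (1.5) × (5)^-1 = 0.300.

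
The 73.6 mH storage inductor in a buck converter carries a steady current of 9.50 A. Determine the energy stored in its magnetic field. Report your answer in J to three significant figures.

U ≈ 3.32 J

Stored magnetic energy: U = ½LI².
U = ½(7.360×10^-2 H)(9.50 A)² = 3.321 J.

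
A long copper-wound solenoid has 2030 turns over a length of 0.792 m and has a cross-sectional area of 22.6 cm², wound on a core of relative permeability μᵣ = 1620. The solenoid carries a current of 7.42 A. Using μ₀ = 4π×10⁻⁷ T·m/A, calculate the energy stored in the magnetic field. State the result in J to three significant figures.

A = 22.6 cm² = 2.260×10^-3 m².
L = μ₀μᵣN²A/ℓ = (4π×10⁻⁷)(1620)(2030)²(2.260×10^-3)/(0.792) = 23.94 H.
U = ½LI² = ½(23.94)(7.42)² = 659 J.

U ≈ 659 J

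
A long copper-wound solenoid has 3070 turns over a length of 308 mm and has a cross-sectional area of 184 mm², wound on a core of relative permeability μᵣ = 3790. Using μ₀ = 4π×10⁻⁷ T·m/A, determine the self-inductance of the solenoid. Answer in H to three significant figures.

A = 184 mm² = 1.840×10^-4 m².
For a long solenoid, L = μ₀μᵣN²A/ℓ.
L = (4π×10⁻⁷)(3790)(3070)²(1.840×10^-4)/(0.308 m) = 26.82 H.

L ≈ 26.8 H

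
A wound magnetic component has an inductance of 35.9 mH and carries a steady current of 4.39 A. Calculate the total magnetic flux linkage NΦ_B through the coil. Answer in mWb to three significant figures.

From L = NΦ_B/I, the flux linkage is NΦ_B = LI.
NΦ_B = (3.590×10^-2 H)(4.39 A) = 0.1576 Wb.

NΦ_B ≈ 158 mWb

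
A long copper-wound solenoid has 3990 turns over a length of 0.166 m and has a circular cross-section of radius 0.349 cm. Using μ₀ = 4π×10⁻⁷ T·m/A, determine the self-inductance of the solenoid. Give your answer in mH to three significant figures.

L ≈ 4.61 mH

A = πr² = π(3.490×10^-3 m)² = 3.826×10^-5 m².
For a long solenoid, L = μ₀N²A/ℓ.
L = (4π×10⁻⁷)(3990)²(3.826×10^-5)/(0.166 m) = 4.612×10^-3 H.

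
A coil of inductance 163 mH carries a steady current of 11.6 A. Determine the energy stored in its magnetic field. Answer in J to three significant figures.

U ≈ 11.0 J

Stored magnetic energy: U = ½LI².
U = ½(0.163 H)(11.6 A)² = 10.97 J.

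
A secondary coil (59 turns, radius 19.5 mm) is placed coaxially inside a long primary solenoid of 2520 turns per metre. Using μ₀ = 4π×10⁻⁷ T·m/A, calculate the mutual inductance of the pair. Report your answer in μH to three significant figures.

M ≈ 223 μH

The outer solenoid produces a uniform field B₁ = μ₀n₁I₁ across the inner coil,
so the flux linkage is N₂Φ = N₂B₁A₂ = μ₀n₁N₂A₂·I₁, giving M = μ₀n₁N₂A₂.
A₂ = πr² = π(1.950×10^-2 m)² = 1.1946×10^-3 m².
M = (4π×10⁻⁷)(2520)(59)(1.1946×10^-3) = 2.232×10^-4 H.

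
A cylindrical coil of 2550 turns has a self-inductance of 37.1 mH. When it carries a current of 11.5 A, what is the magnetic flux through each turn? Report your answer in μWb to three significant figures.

From L = NΦ_B/I, the flux per turn is Φ_B = LI/N.
Φ_B = (3.710×10^-2 H)(11.5 A)/2550 = 1.673×10^-4 Wb.

Φ_B ≈ 167 μWb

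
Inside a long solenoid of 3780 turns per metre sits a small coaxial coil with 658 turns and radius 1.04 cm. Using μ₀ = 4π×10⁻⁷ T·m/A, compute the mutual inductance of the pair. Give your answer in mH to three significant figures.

The outer solenoid produces a uniform field B₁ = μ₀n₁I₁ across the inner coil,
so the flux linkage is N₂Φ = N₂B₁A₂ = μ₀n₁N₂A₂·I₁, giving M = μ₀n₁N₂A₂.
A₂ = πr² = π(1.040×10^-2 m)² = 3.398×10^-4 m².
M = (4π×10⁻⁷)(3780)(658)(3.398×10^-4) = 1.062×10^-3 H.

M ≈ 1.06 mH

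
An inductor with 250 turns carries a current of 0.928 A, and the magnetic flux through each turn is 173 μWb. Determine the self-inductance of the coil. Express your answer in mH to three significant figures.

Self-inductance is defined by L = NΦ_B/I (flux linkage over current).
L = (250)(1.730×10^-4 Wb)/(0.928 A) = 4.661×10^-2 H.

L ≈ 46.6 mH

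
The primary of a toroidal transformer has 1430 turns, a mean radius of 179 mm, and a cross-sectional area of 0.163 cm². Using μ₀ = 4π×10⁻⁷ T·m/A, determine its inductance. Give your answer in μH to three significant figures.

For a thin toroid, L = μ₀N²A/(2πR).
L = (4π×10⁻⁷)(1430)²(1.630×10^-5) / (2π×0.179 m) = 3.724×10^-5 H.

L ≈ 37.2 μH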